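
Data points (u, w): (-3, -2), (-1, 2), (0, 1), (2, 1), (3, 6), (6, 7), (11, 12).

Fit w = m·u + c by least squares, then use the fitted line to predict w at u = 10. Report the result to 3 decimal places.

ŵ = 11.000

MᵀM·[m, c]ᵀ = Mᵀw reads: 180·m + 18·c = 198;  18·m + 7·c = 27.
(Σu·u = 180, Σu = 18, Σ1 = 7, Σu·w = 198, Σw = 27.)
Determinant 180·7 − 18² = 936.
m = (198·7 − 18·27)/936 = 25/26; c = (180·27 − 18·198)/936 = 18/13.
At u = 10: ŵ = (25/26)·(10) + (18/13)·(1) = 11.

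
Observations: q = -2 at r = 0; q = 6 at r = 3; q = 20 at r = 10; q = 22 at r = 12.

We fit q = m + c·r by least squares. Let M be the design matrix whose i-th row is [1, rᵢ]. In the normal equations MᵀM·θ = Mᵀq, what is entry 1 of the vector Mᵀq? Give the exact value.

Entry 1 ↔ basis 1, so (Mᵀq)_{1} = Σᵢ qᵢ = (1)·(-2) + (1)·(6) + (1)·(20) + (1)·(22) = 46.

46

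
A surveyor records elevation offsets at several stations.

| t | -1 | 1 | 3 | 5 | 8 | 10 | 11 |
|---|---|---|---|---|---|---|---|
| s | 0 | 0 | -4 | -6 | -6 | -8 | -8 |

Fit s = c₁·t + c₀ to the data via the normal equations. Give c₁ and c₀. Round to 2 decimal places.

c₁ = -0.71, c₀ = -0.83

The normal equations are: 321·c₁ + 37·c₀ = -258;  37·c₁ + 7·c₀ = -32.
Δ = 321·7 − 37² = 878.
c₁ = ((-258)·7 − 37·(-32))/878 = -311/439; c₀ = (321·(-32) − 37·(-258))/878 = -363/439.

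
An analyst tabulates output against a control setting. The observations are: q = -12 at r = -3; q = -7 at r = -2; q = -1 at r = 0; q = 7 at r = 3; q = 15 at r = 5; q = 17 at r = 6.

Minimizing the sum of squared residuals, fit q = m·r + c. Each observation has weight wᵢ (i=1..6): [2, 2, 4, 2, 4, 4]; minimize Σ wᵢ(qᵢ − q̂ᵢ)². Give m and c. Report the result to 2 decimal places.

From the data, Σwᵢ·r·r = 288, Σwᵢ·r = 40, Σwᵢ·1 = 18.
For AᵀWq: Σwᵢ·r·q = 850, Σwᵢ·q = 100.
Determinant 288·18 − 40² = 3584.
m = (850·18 − 40·100)/3584 = 2825/896; c = (288·100 − 40·850)/3584 = -325/224.

m = 3.15, c = -1.45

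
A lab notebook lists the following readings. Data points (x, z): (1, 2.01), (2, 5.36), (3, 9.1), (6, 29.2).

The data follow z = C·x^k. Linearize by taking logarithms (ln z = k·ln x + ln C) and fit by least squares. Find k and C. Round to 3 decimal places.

Taking logs, ln z = k·ln x + ln C, so regress ln z on ln x.
Over the data: Σln x = 3.5835, Σ(ln x)² = 4.8978, Σln z = 7.9595, Σln x·ln z = 9.6355.
Normal system: [[4.8978, 3.5835]; [3.5835, 4]]·[k, ln C]ᵀ = [9.6355, 7.9595]ᵀ.
Δ = 4.8978·4 − (3.5835)² = 6.7496; k = (9.6355·4 − 3.5835·7.9595)/6.7496 = 1.48436, ln C = (4.8978·7.9595 − 3.5835·9.6355)/6.7496 = 0.66008, so C = exp(0.66008) = 1.93494.

k = 1.484, C = 1.935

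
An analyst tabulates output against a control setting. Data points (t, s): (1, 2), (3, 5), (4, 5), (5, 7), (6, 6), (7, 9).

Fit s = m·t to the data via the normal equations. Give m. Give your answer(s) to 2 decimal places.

m = 1.26

AᵀA·[m]ᵀ = Aᵀs reads: 136·m = 171.
m = 171/136 = 1.25735.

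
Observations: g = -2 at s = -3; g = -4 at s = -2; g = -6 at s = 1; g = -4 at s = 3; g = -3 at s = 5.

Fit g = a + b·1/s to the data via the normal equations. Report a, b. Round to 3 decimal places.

a = -3.542, b = -1.843

Entries of XᵀX: Σ1 = 5, Σ1/s = 7/10, Σ1/s·1/s = 1361/900.
And Σg = -19, Σ1/s·g = -79/15.
Eliminating b: (1361/900)·(row 1) − (7/10)·(row 2) gives (1591/225)·a = (1361/900)·(-19) − (7/10)·(-79/15) = -22541/900, so a = -22541/6364.
Then b = ((-79/15) − (7/10)·(-22541/6364))/(1361/900) = -5865/3182.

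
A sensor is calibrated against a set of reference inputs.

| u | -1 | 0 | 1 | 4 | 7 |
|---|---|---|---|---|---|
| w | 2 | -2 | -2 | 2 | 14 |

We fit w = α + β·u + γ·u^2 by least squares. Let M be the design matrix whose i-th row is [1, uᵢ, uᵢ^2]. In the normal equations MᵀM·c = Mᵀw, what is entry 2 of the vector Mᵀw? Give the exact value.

102

Entry 2 ↔ basis u, so (Mᵀw)_{2} = Σᵢ (u)·wᵢ = (-1)·(2) + (0)·(-2) + (1)·(-2) + (4)·(2) + (7)·(14) = 102.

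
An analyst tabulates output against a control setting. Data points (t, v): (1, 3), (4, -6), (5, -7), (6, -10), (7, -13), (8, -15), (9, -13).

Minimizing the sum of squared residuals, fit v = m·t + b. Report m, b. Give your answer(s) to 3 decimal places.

The normal equations are: 272·m + 40·b = -444;  40·m + 7·b = -61.
(Σt·t = 272, Σt = 40, Σ1 = 7, Σt·v = -444, Σv = -61.)
det = 272·7 − 40² = 304.
m = ((-444)·7 − 40·(-61))/304 = -167/76; b = (272·(-61) − 40·(-444))/304 = 73/19.

m = -2.197, b = 3.842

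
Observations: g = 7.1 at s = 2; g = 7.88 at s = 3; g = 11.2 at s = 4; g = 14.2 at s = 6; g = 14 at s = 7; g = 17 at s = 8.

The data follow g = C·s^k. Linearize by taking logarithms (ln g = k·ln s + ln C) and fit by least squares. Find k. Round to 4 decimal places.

With ln gᵢ as the transformed response and ln sᵢ as the regressor:
AᵀA = [[14.9303, 8.9952]; [8.9952, 6]], rhs = [22.7565, 14.5658]ᵀ  (here Σln s = 8.9952, Σ(ln s)² = 14.9303, Σln g = 14.5658, Σln s·ln g = 22.7565).
Δ = 14.9303·6 − (8.9952)² = 8.6686; k = (22.7565·6 − 8.9952·14.5658)/8.6686 = 0.63644, ln C = (14.9303·14.5658 − 8.9952·22.7565)/8.6686 = 1.47349.

k = 0.6364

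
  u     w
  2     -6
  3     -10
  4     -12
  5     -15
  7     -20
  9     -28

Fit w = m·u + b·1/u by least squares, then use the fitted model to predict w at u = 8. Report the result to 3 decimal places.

ŵ = -24.155

Forming XᵀX = [[184, 6]; [6, 788029/1587600]] and Xᵀw = [-557, -1153/63]ᵀ gives XᵀX·[m, b]ᵀ = Xᵀw.
Determinant 184·(788029/1587600) − 6² = 10980467/198450.
m = ((-557)·(788029/1587600) − 6·(-1153/63))/(10980467/198450) = -264598553/87843736; b = (184·(-1153/63) − 6·(-557))/(10980467/198450) = -5058900/10980467.
At u = 8: ŵ = (-264598553/87843736)·(8) + (-5058900/10980467)·(1/8) = -530461831/21960934.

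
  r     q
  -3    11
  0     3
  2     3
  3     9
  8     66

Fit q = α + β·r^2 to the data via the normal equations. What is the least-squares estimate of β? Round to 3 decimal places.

β = 1.014

Normal-equation sums: Σ1 = 5, Σr^2 = 86, Σr^2·r^2 = 4274.
And Σq = 92, Σr^2·q = 4416.
So MᵀM·[α, β]ᵀ = Mᵀq: [[5, 86]; [86, 4274]]·[α, β]ᵀ = [92, 4416]ᵀ.
det = 5·4274 − 86² = 13974.
α = (92·4274 − 86·4416)/13974 = 6716/6987; β = (5·4416 − 86·92)/13974 = 7084/6987.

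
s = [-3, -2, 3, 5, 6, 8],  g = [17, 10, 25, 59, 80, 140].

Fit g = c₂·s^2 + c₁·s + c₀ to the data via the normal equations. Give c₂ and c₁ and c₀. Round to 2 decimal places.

c₂ = 1.98, c₁ = 1.14, c₀ = 3.43

Normal-equation sums: Σs^2·s^2 = 6195, Σs^2·s = 845, Σs^2 = 147, Σs·s = 147, Σs = 17, Σ1 = 6.
For Aᵀg: Σs^2·g = 13733, Σs·g = 1899, Σg = 331.
So AᵀA·[c₂, c₁, c₀]ᵀ = Aᵀg: [[6195, 845, 147]; [845, 147, 17]; [147, 17, 6]]·[c₂, c₁, c₀]ᵀ = [13733, 1899, 331]ᵀ.
Row-reducing yields c₂ = 107947/54534, c₁ = 20779/18178, c₀ = 93568/27267.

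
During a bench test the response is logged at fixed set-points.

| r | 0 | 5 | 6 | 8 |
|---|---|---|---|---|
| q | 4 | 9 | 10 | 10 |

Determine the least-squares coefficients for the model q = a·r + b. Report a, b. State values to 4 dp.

a = 0.8129, b = 4.3885

Sums needed: Σr·r = 125, Σr = 19, Σ1 = 4.
Moment sums: Σr·q = 185, Σq = 33.
Eliminating b: 4·(row 1) − 19·(row 2) gives 139·a = 4·185 − 19·33 = 113, so a = 113/139.
Then b = (33 − 19·(113/139))/4 = 610/139.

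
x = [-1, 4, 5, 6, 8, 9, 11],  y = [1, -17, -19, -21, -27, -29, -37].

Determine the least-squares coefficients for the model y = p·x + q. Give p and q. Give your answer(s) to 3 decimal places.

p = -3.043, q = -3.025

With design matrix A, AᵀA = [[344, 42]; [42, 7]] and Aᵀy = [-1174, -149]ᵀ.
det = 344·7 − 42² = 644.
p = ((-1174)·7 − 42·(-149))/644 = -70/23; q = (344·(-149) − 42·(-1174))/644 = -487/161.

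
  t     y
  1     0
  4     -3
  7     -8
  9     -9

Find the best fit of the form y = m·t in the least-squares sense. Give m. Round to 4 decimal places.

m = -1.0136

Entries of AᵀA: Σt·t = 147.
Right-hand side: Σt·y = -149.
So AᵀA·[m]ᵀ = Aᵀy: [[147]]·[m]ᵀ = [-149]ᵀ.
Hence m = -149 / 147 ≈ -1.01361.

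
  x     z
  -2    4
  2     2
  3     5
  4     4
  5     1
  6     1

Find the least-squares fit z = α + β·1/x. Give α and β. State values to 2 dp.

α = 3.01, β = -1.11

Normal-equation sums: Σ1 = 6, Σ1/x = 19/20, Σ1/x·1/x = 2669/3600.
Right-hand side: Σz = 17, Σ1/x·z = 61/30.
MᵀM·[α, β]ᵀ = Mᵀz becomes [[6, 19/20]; [19/20, 2669/3600]]·[α, β]ᵀ = [17, 61/30]ᵀ.
Determinant 6·(2669/3600) − (19/20)² = 851/240.
α = (17·(2669/3600) − (19/20)·(61/30))/(851/240) = 38419/12765; β = (6·(61/30) − (19/20)·17)/(851/240) = -948/851.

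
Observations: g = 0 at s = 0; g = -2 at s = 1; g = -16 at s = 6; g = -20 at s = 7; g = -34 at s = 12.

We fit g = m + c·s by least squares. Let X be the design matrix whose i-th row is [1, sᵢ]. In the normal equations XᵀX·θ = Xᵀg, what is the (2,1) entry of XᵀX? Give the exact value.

26

Row 2 ↔ basis s, column 1 ↔ basis 1, so (XᵀX)_{2,1} = Σᵢ s = (0)·(1) + (1)·(1) + (6)·(1) + (7)·(1) + (12)·(1) = 26.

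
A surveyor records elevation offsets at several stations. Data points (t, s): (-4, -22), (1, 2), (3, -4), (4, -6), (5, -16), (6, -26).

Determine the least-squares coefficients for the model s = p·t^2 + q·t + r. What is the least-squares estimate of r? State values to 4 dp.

The normal equations are: 2515·p + 369·q + 103·r = -1818;  369·p + 103·q + 15·r = -182;  103·p + 15·q + 6·r = -72.
(Σt^2·t^2 = 2515, Σt^2·t = 369, Σt^2 = 103, Σt·t = 103, Σt = 15, Σ1 = 6, Σt^2·s = -1818, Σt·s = -182, Σs = -72.)
Solving the 3×3 system (Gaussian elimination) gives p = -56847/54728, q = 95099/54728, r = 40695/27364.

r = 1.4872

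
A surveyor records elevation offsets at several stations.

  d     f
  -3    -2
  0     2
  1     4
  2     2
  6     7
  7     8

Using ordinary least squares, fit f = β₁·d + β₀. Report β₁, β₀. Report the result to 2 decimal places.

β₁ = 0.94, β₀ = 1.47

XᵀX·[β₁, β₀]ᵀ = Xᵀf reads: 99·β₁ + 13·β₀ = 112;  13·β₁ + 6·β₀ = 21.
(Σd·d = 99, Σd = 13, Σ1 = 6, Σd·f = 112, Σf = 21.)
Eliminating β₀: 6·(row 1) − 13·(row 2) gives 425·β₁ = 6·112 − 13·21 = 399, so β₁ = 399/425.
Then β₀ = (21 − 13·(399/425))/6 = 623/425.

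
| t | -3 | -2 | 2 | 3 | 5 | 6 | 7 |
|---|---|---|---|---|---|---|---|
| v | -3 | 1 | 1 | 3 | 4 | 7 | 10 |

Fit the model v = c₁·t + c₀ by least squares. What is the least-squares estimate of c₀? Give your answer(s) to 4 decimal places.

c₀ = 0.6815

Sums needed: Σt·t = 136, Σt = 18, Σ1 = 7.
Moment sums: Σt·v = 150, Σv = 23.
AᵀA·[c₁, c₀]ᵀ = Aᵀv becomes [[136, 18]; [18, 7]]·[c₁, c₀]ᵀ = [150, 23]ᵀ.
det = 136·7 − 18² = 628.
c₁ = (150·7 − 18·23)/628 = 159/157; c₀ = (136·23 − 18·150)/628 = 107/157.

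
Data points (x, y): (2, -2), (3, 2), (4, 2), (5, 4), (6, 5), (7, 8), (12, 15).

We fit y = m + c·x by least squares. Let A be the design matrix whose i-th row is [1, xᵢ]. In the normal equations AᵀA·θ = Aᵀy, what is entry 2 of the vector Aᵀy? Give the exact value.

Entry 2 ↔ basis x, so (Aᵀy)_{2} = Σᵢ (x)·yᵢ = (2)·(-2) + (3)·(2) + (4)·(2) + (5)·(4) + (6)·(5) + (7)·(8) + (12)·(15) = 296.

296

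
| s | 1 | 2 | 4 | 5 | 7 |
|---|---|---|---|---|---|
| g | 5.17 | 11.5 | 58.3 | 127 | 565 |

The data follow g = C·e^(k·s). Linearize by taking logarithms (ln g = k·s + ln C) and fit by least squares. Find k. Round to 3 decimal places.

Taking logs, ln g = k·s + ln C, so regress ln g on s.
AᵀA = [[95.0000, 19.0000]; [19.0000, 5]], rhs = [91.3687, 19.3318]ᵀ  (here Σs = 19.0000, Σ(s)² = 95.0000, Σln g = 19.3318, Σs·ln g = 91.3687).
Δ = 95.0000·5 − (19.0000)² = 114.0000; k = (91.3687·5 − 19.0000·19.3318)/114.0000 = 0.78543, ln C = (95.0000·19.3318 − 19.0000·91.3687)/114.0000 = 0.88175.

k = 0.785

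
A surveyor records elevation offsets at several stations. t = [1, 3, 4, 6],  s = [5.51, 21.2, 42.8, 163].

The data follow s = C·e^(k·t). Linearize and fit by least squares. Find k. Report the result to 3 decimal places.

k = 0.678

Let Y = ln s. Fitting Y = k·t + ln C by least squares:
Over the data: Σt = 14.0000, Σ(t)² = 62.0000, Σln s = 13.6109, Σt·ln s = 56.4572.
Normal system: [[62.0000, 14.0000]; [14.0000, 4]]·[k, ln C]ᵀ = [56.4572, 13.6109]ᵀ.
Slope k = (n·Σt·ln s − Σt·Σln s)/(n·Σ(t)² − (Σt)²) = (4·56.4572 − 14.0000·13.6109)/52.0000 = 0.67840; ln C = (Σln s − k·Σt)/n = 1.02830.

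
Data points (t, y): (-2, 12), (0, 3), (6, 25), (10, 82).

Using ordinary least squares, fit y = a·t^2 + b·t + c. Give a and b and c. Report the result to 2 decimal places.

a = 1.05, b = -2.57, c = 2.80

Forming XᵀX = [[11312, 1208, 140]; [1208, 140, 14]; [140, 14, 4]] and Xᵀy = [9148, 946, 122]ᵀ gives XᵀX·[a, b, c]ᵀ = Xᵀy.
Row-reducing yields a = 2969/2832, b = -3637/1416, c = 165/59.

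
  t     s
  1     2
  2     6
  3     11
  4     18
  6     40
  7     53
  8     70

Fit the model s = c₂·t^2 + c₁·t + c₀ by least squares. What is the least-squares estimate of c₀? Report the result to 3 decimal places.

c₀ = 1.311

Compute the Gram sums: Σt^2·t^2 = 8147, Σt^2·t = 1171, Σt^2 = 179, Σt·t = 179, Σt = 31, Σ1 = 7.
And Σt^2·s = 8930, Σt·s = 1290, Σs = 200.
AᵀA·[c₂, c₁, c₀]ᵀ = Aᵀs becomes [[8147, 1171, 179]; [1171, 179, 31]; [179, 31, 7]]·[c₂, c₁, c₀]ᵀ = [8930, 1290, 200]ᵀ.
Solving the 3×3 system (Gaussian elimination) gives c₂ = 5455/5082, c₁ = -215/5082, c₀ = 1110/847.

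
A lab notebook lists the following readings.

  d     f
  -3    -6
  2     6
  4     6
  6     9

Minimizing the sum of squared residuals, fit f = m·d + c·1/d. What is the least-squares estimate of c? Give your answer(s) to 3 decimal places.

c = 6.597

Setting ∂/∂m … = 0 gives: 65·m + 4·c = 108;  4·m + (65/144)·c = 8.
(Σd·d = 65, Σd·1/d = 4, Σ1/d·1/d = 65/144, Σd·f = 108, Σ1/d·f = 8.)
Δ = 65·(65/144) − 4² = 1921/144.
m = (108·(65/144) − 4·8)/(1921/144) = 2412/1921; c = (65·8 − 4·108)/(1921/144) = 12672/1921.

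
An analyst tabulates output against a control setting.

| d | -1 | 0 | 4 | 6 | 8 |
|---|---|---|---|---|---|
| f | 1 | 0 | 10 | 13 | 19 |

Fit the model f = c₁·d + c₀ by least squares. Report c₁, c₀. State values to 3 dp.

Forming XᵀX = [[117, 17]; [17, 5]] and Xᵀf = [269, 43]ᵀ gives XᵀX·[c₁, c₀]ᵀ = Xᵀf.
Determinant 117·5 − 17² = 296.
c₁ = (269·5 − 17·43)/296 = 307/148; c₀ = (117·43 − 17·269)/296 = 229/148.

c₁ = 2.074, c₀ = 1.547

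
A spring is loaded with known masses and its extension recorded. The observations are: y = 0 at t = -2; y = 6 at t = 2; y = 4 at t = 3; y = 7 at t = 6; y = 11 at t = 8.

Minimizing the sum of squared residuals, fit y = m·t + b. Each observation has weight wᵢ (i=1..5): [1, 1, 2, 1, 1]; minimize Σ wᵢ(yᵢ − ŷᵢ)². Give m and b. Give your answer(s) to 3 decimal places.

m = 1.000, b = 2.000

The normal equations are: 126·m + 20·b = 166;  20·m + 6·b = 32.
Determinant 126·6 − 20² = 356.
m = (166·6 − 20·32)/356 = 1; b = (126·32 − 20·166)/356 = 2.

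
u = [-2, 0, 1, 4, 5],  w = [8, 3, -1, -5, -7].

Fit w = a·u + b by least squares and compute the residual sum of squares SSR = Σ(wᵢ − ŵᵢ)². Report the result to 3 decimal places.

SSR = 4.627

With design matrix A, AᵀA = [[46, 8]; [8, 5]] and Aᵀw = [-72, -2]ᵀ.
Eliminating b: 5·(row 1) − 8·(row 2) gives 166·a = 5·(-72) − 8·(-2) = -344, so a = -172/83.
Then b = ((-2) − 8·(-172/83))/5 = 242/83.
Residuals: 78/83, 7/83, -153/83, 31/83, 37/83; SSR = 384/83.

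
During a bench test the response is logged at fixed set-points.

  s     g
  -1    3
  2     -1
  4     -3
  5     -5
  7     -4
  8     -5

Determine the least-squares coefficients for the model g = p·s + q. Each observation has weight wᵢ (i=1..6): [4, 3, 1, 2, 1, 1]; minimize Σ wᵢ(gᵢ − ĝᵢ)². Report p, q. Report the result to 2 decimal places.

Forming XᵀWX = [[195, 31]; [31, 12]] and XᵀWg = [-148, -13]ᵀ gives XᵀWX·[p, q]ᵀ = XᵀWg.
Δ = 195·12 − 31² = 1379.
p = ((-148)·12 − 31·(-13))/1379 = -1373/1379; q = (195·(-13) − 31·(-148))/1379 = 2053/1379.

p = -1.00, q = 1.49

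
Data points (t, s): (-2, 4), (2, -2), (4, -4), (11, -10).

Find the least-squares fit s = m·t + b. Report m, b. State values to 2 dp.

m = -1.05, b = 0.93

Compute the Gram sums: Σt·t = 145, Σt = 15, Σ1 = 4.
Right-hand side: Σt·s = -138, Σs = -12.
So AᵀA·[m, b]ᵀ = Aᵀs: [[145, 15]; [15, 4]]·[m, b]ᵀ = [-138, -12]ᵀ.
Eliminating b: 4·(row 1) − 15·(row 2) gives 355·m = 4·(-138) − 15·(-12) = -372, so m = -372/355.
Then b = ((-12) − 15·(-372/355))/4 = 66/71.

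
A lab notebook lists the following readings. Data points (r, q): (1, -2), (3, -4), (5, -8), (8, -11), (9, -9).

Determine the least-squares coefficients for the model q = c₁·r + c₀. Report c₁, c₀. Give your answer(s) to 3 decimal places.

c₁ = -1.031, c₀ = -1.438

Entries of XᵀX: Σr·r = 180, Σr = 26, Σ1 = 5.
Right-hand side: Σr·q = -223, Σq = -34.
det = 180·5 − 26² = 224.
c₁ = ((-223)·5 − 26·(-34))/224 = -33/32; c₀ = (180·(-34) − 26·(-223))/224 = -23/16.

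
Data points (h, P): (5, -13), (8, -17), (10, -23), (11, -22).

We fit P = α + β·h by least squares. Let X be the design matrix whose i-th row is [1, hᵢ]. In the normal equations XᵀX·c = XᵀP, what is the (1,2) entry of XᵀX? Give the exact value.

34

Row 1 ↔ basis 1, column 2 ↔ basis h, so (XᵀX)_{1,2} = Σᵢ h = (1)·(5) + (1)·(8) + (1)·(10) + (1)·(11) = 34.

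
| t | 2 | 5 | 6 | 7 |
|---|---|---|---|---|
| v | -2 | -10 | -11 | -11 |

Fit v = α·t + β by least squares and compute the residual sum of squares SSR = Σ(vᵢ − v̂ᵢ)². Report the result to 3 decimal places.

SSR = 4.929

The normal system XᵀX·[α, β]ᵀ = Xᵀv is [[114, 20]; [20, 4]]·[α, β]ᵀ = [-197, -34]ᵀ.
Determinant 114·4 − 20² = 56.
α = ((-197)·4 − 20·(-34))/56 = -27/14; β = (114·(-34) − 20·(-197))/56 = 8/7.
Residuals: 5/7, -3/2, -4/7, 19/14; SSR = 69/14.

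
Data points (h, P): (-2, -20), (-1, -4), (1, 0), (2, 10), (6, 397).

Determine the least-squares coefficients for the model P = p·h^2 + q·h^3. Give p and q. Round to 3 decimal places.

p = -1.193, q = 2.036

With design matrix A, AᵀA = [[1330, 7776]; [7776, 46786]] and AᵀP = [14248, 85996]ᵀ.
det = 1330·46786 − 7776² = 1759204.
p = (14248·46786 − 7776·85996)/1759204 = -524492/439801; q = (1330·85996 − 7776·14248)/1759204 = 895558/439801.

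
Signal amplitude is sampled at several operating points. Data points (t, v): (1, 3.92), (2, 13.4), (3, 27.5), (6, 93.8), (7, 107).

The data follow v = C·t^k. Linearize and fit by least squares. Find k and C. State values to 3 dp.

Linearized form: ln v = k·ln t + ln C. From the 5 transformed points,
Sums: Σln t = 5.5294, Σ(ln t)² = 8.6844, Σln v = 16.4895, Σln t·ln v = 22.6695.
Normal system: [[8.6844, 5.5294]; [5.5294, 5]]·[k, ln C]ᵀ = [22.6695, 16.4895]ᵀ.
Δ = 8.6844·5 − (5.5294)² = 12.8473; k = (22.6695·5 − 5.5294·16.4895)/12.8473 = 1.72564, ln C = (8.6844·16.4895 − 5.5294·22.6695)/12.8473 = 1.38955, so C = exp(1.38955) = 4.01303.

k = 1.726, C = 4.013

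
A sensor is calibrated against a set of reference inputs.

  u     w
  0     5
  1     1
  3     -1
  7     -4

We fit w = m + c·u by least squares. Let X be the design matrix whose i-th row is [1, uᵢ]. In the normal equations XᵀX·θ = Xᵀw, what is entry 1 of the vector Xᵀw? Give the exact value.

1

Entry 1 ↔ basis 1, so (Xᵀw)_{1} = Σᵢ wᵢ = (1)·(5) + (1)·(1) + (1)·(-1) + (1)·(-4) = 1.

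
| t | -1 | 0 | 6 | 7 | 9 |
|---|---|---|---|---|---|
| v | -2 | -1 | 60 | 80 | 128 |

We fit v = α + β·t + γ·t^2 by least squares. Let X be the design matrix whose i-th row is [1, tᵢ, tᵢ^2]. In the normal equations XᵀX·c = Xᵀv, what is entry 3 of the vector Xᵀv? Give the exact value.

Entry 3 ↔ basis t^2, so (Xᵀv)_{3} = Σᵢ (t^2)·vᵢ = (1)·(-2) + (0)·(-1) + (36)·(60) + (49)·(80) + (81)·(128) = 16446.

16446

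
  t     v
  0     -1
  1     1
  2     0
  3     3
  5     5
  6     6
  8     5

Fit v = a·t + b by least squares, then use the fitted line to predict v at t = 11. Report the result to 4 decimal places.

From the data, Σt·t = 139, Σt = 25, Σ1 = 7.
And Σt·v = 111, Σv = 19.
Normal equations: [[139, 25]; [25, 7]]·[a, b]ᵀ = [111, 19]ᵀ.
Eliminating b: 7·(row 1) − 25·(row 2) gives 348·a = 7·111 − 25·19 = 302, so a = 151/174.
Then b = (19 − 25·(151/174))/7 = -67/174.
At t = 11: v̂ = (151/174)·(11) + (-67/174)·(1) = 797/87.

v̂ = 9.1609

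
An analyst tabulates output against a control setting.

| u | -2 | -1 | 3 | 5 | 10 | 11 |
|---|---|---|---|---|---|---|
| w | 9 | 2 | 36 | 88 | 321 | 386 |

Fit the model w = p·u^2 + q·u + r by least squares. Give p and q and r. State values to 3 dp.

p = 2.948, q = 2.470, r = 1.900

Normal-equation sums: Σu^2·u^2 = 25364, Σu^2·u = 2474, Σu^2 = 260, Σu·u = 260, Σu = 26, Σ1 = 6.
And Σu^2·w = 81368, Σu·w = 7984, Σw = 842.
XᵀX·[p, q, r]ᵀ = Xᵀw becomes [[25364, 2474, 260]; [2474, 260, 26]; [260, 26, 6]]·[p, q, r]ᵀ = [81368, 7984, 842]ᵀ.
Solving the 3×3 system (Gaussian elimination) gives p = 578533/196275, q = 484892/196275, r = 124321/65425.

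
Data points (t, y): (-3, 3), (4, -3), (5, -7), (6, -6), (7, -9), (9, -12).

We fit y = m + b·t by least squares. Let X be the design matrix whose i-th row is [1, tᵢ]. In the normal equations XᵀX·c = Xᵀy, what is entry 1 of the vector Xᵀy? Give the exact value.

Entry 1 ↔ basis 1, so (Xᵀy)_{1} = Σᵢ yᵢ = (1)·(3) + (1)·(-3) + (1)·(-7) + (1)·(-6) + (1)·(-9) + (1)·(-12) = -34.

-34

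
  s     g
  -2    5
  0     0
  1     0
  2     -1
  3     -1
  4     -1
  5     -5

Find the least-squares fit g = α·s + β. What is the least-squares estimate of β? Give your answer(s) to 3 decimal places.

β = 1.619

Sums needed: Σs·s = 59, Σs = 13, Σ1 = 7.
Right-hand side: Σs·g = -44, Σg = -3.
Determinant 59·7 − 13² = 244.
α = ((-44)·7 − 13·(-3))/244 = -269/244; β = (59·(-3) − 13·(-44))/244 = 395/244.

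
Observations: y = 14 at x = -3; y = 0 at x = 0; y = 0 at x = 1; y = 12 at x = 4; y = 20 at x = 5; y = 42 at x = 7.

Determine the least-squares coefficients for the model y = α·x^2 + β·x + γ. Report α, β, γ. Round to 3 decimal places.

Sums needed: Σx^2·x^2 = 3364, Σx^2·x = 506, Σx^2 = 100, Σx·x = 100, Σx = 14, Σ1 = 6.
And Σx^2·y = 2876, Σx·y = 400, Σy = 88.
Normal equations: [[3364, 506, 100]; [506, 100, 14]; [100, 14, 6]]·[α, β, γ]ᵀ = [2876, 400, 88]ᵀ.
Inverting the 3×3 Gram matrix, [α, β, γ]ᵀ = [10454/9985, -13466/9985, 3634/9985]ᵀ.

α = 1.047, β = -1.349, γ = 0.364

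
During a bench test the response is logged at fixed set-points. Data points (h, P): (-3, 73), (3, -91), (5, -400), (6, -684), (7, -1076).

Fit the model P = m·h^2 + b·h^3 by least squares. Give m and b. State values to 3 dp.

m = -0.994, b = -2.997

From the data, Σh^2·h^2 = 4484, Σh^2·h^3 = 27708, Σh^3·h^3 = 181388.
Moment sums: Σh^2·P = -87510, Σh^3·P = -571240.
XᵀX·[m, b]ᵀ = XᵀP becomes [[4484, 27708]; [27708, 181388]]·[m, b]ᵀ = [-87510, -571240]ᵀ.
Eliminating b: 181388·(row 1) − 27708·(row 2) gives 45610528·m = 181388·(-87510) − 27708·(-571240) = -45345960, so m = -5668245/5701316.
Then b = ((-571240) − 27708·(-5668245/5701316))/181388 = -17089135/5701316.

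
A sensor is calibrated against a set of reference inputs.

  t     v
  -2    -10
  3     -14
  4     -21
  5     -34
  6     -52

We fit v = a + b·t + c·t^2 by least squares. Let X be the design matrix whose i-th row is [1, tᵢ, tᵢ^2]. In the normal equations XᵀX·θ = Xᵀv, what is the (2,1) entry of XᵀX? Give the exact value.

Row 2 ↔ basis t, column 1 ↔ basis 1, so (XᵀX)_{2,1} = Σᵢ t = (-2)·(1) + (3)·(1) + (4)·(1) + (5)·(1) + (6)·(1) = 16.

16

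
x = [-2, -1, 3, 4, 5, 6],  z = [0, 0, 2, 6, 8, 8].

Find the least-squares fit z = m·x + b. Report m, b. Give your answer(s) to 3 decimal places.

Entries of AᵀA: Σx·x = 91, Σx = 15, Σ1 = 6.
Moment sums: Σx·z = 118, Σz = 24.
det = 91·6 − 15² = 321.
m = (118·6 − 15·24)/321 = 116/107; b = (91·24 − 15·118)/321 = 138/107.

m = 1.084, b = 1.290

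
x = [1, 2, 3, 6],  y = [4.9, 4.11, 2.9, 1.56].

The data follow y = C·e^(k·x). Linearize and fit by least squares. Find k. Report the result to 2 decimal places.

k = -0.23

Let Y = ln y. Fitting Y = k·x + ln C by least squares:
Σx = 12.0000, Σ(x)² = 50.0000, Σln y = 4.5121, Σx·ln y = 10.2783.
Equations: 50.0000·k + 12.0000·ln C = 10.2783;  12.0000·k + 4·ln C = 4.5121.
Δ = 50.0000·4 − (12.0000)² = 56.0000; k = (10.2783·4 − 12.0000·4.5121)/56.0000 = -0.23270, ln C = (50.0000·4.5121 − 12.0000·10.2783)/56.0000 = 1.82612.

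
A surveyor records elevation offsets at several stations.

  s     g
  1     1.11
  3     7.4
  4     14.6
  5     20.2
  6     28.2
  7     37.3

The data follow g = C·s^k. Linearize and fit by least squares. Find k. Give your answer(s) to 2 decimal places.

Taking logs, ln g = k·ln s + ln C, so regress ln g on ln s.
Σln s = 7.8320, Σ(ln s)² = 12.7160, Σln g = 14.7509, Σln s·ln g = 23.7785.
Equations: 12.7160·k + 7.8320·ln C = 23.7785;  7.8320·k + 6·ln C = 14.7509.
Solving (det = 14.9557): k = 1.81483, ln C = 0.08951.

k = 1.81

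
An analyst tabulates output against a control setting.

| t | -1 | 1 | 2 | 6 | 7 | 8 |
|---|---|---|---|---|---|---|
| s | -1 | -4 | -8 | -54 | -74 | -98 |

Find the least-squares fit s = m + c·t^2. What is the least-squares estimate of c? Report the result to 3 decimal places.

c = -1.499

Forming XᵀX = [[6, 155]; [155, 7811]] and Xᵀs = [-239, -11879]ᵀ gives XᵀX·[m, c]ᵀ = Xᵀs.
Eliminating c: 7811·(row 1) − 155·(row 2) gives 22841·m = 7811·(-239) − 155·(-11879) = -25584, so m = -1968/1757.
Then c = ((-11879) − 155·(-1968/1757))/7811 = -2633/1757.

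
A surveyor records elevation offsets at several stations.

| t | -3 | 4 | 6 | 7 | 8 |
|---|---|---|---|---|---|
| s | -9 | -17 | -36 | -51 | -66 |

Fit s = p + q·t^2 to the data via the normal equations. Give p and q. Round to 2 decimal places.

p = 0.14, q = -1.03

MᵀM·[p, q]ᵀ = Mᵀs reads: 5·p + 174·q = -179;  174·p + 8130·q = -8372.
(Σ1 = 5, Σt^2 = 174, Σt^2·t^2 = 8130, Σs = -179, Σt^2·s = -8372.)
Δ = 5·8130 − 174² = 10374.
p = ((-179)·8130 − 174·(-8372))/10374 = 243/1729; q = (5·(-8372) − 174·(-179))/10374 = -5357/5187.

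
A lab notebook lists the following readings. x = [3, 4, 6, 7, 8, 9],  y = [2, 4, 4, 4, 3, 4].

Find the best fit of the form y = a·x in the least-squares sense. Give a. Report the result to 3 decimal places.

a = 0.525

Normal-equation sums: Σx·x = 255.
And Σx·y = 134.
MᵀM·[a]ᵀ = Mᵀy becomes [[255]]·[a]ᵀ = [134]ᵀ.
a = 134/255 = 0.52549.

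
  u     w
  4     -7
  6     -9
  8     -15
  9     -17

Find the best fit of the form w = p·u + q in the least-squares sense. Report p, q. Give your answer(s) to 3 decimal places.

Sums needed: Σu·u = 197, Σu = 27, Σ1 = 4.
Right-hand side: Σu·w = -355, Σw = -48.
AᵀA·[p, q]ᵀ = Aᵀw becomes [[197, 27]; [27, 4]]·[p, q]ᵀ = [-355, -48]ᵀ.
Eliminating q: 4·(row 1) − 27·(row 2) gives 59·p = 4·(-355) − 27·(-48) = -124, so p = -124/59.
Then q = ((-48) − 27·(-124/59))/4 = 129/59.

p = -2.102, q = 2.186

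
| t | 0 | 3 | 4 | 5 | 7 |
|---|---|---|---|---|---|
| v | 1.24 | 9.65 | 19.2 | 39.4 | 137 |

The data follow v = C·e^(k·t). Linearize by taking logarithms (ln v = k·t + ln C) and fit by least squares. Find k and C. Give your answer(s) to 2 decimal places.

k = 0.68, C = 1.27

Taking logs, ln v = k·t + ln C, so regress ln v on t.
AᵀA = [[99.0000, 19.0000]; [19.0000, 5]], rhs = [71.4292, 14.0307]ᵀ  (here Σt = 19.0000, Σ(t)² = 99.0000, Σln v = 14.0307, Σt·ln v = 71.4292).
Δ = 99.0000·5 − (19.0000)² = 134.0000; k = (71.4292·5 − 19.0000·14.0307)/134.0000 = 0.67584, ln C = (99.0000·14.0307 − 19.0000·71.4292)/134.0000 = 0.23796, so C = exp(0.23796) = 1.26866.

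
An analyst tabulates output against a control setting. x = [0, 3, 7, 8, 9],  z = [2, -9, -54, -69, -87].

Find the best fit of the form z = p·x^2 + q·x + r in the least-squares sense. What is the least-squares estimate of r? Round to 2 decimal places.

Forming AᵀA = [[13139, 1611, 203]; [1611, 203, 27]; [203, 27, 5]] and Aᵀz = [-14190, -1740, -217]ᵀ gives AᵀA·[p, q, r]ᵀ = Aᵀz.
Solving the 3×3 system (Gaussian elimination) gives p = -133/132, q = -45/52, r = 1871/858.

r = 2.18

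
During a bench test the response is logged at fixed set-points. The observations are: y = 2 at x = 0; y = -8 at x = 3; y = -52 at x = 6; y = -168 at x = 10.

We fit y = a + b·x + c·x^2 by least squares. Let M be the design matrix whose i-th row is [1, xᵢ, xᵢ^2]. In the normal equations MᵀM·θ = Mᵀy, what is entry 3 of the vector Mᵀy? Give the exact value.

-18744

Entry 3 ↔ basis x^2, so (Mᵀy)_{3} = Σᵢ (x^2)·yᵢ = (0)·(2) + (9)·(-8) + (36)·(-52) + (100)·(-168) = -18744.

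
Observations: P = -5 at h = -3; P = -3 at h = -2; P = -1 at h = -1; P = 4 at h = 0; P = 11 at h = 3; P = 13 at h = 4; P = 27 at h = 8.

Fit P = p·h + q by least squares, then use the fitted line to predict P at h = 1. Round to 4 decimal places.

P̂ = 5.7469

The normal system MᵀM·[p, q]ᵀ = MᵀP is [[103, 9]; [9, 7]]·[p, q]ᵀ = [323, 46]ᵀ.
Determinant 103·7 − 9² = 640.
p = (323·7 − 9·46)/640 = 1847/640; q = (103·46 − 9·323)/640 = 1831/640.
At h = 1: P̂ = (1847/640)·(1) + (1831/640)·(1) = 1839/320.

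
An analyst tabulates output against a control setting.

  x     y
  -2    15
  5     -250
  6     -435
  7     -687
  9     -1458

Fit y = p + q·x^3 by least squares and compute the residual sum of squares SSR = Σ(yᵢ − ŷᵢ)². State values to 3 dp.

SSR = 5.438

AᵀA·[p, q]ᵀ = Aᵀy reads: 5·p + 1405·q = -2815;  1405·p + 711435·q = -1423853.
(Σ1 = 5, Σx^3 = 1405, Σx^3·x^3 = 711435, Σy = -2815, Σx^3·y = -1423853.)
Determinant 5·711435 − 1405² = 1583150.
p = ((-2815)·711435 − 1405·(-1423853))/1583150 = -217606/158315; q = (5·(-1423853) − 1405·(-2815))/1583150 = -316419/158315.
Residuals: 60979/158315, 191231/158315, -60583/31663, -13082/158315, 63787/158315; SSR = 860848/158315.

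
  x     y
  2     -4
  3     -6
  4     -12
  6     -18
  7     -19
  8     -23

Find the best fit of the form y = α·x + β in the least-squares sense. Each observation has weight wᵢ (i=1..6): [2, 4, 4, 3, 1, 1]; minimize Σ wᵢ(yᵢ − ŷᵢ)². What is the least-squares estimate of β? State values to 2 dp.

β = 2.76

Forming AᵀWA = [[329, 65]; [65, 15]] and AᵀWy = [-921, -176]ᵀ gives AᵀWA·[α, β]ᵀ = AᵀWy.
Δ = 329·15 − 65² = 710.
α = ((-921)·15 − 65·(-176))/710 = -475/142; β = (329·(-176) − 65·(-921))/710 = 1961/710.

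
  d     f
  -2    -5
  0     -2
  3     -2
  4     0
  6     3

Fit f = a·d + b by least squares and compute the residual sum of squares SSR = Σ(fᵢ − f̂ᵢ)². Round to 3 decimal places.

Sums needed: Σd·d = 65, Σd = 11, Σ1 = 5.
Right-hand side: Σd·f = 22, Σf = -6.
So AᵀA·[a, b]ᵀ = Aᵀf: [[65, 11]; [11, 5]]·[a, b]ᵀ = [22, -6]ᵀ.
Eliminating b: 5·(row 1) − 11·(row 2) gives 204·a = 5·22 − 11·(-6) = 176, so a = 44/51.
Then b = ((-6) − 11·(44/51))/5 = -158/51.
Residuals: -3/17, 56/51, -76/51, -6/17, 47/51; SSR = 226/51.

SSR = 4.431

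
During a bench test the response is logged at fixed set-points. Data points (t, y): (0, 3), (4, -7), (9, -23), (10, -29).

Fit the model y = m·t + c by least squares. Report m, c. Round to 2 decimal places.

m = -3.14, c = 4.03

Entries of AᵀA: Σt·t = 197, Σt = 23, Σ1 = 4.
And Σt·y = -525, Σy = -56.
AᵀA·[m, c]ᵀ = Aᵀy becomes [[197, 23]; [23, 4]]·[m, c]ᵀ = [-525, -56]ᵀ.
Eliminating c: 4·(row 1) − 23·(row 2) gives 259·m = 4·(-525) − 23·(-56) = -812, so m = -116/37.
Then c = ((-56) − 23·(-116/37))/4 = 149/37.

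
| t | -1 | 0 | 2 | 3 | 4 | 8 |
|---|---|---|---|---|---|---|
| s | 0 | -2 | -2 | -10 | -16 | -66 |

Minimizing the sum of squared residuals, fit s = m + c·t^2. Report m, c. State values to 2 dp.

m = 0.18, c = -1.03

Sums needed: Σ1 = 6, Σt^2 = 94, Σt^2·t^2 = 4450.
Moment sums: Σs = -96, Σt^2·s = -4578.
Normal equations: [[6, 94]; [94, 4450]]·[m, c]ᵀ = [-96, -4578]ᵀ.
Determinant 6·4450 − 94² = 17864.
m = ((-96)·4450 − 94·(-4578))/17864 = 27/154; c = (6·(-4578) − 94·(-96))/17864 = -159/154.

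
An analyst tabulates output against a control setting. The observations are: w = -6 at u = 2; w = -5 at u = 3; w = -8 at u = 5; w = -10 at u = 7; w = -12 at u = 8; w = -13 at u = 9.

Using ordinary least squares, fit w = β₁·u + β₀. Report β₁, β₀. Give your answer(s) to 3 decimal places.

β₁ = -1.119, β₀ = -2.661

Compute the Gram sums: Σu·u = 232, Σu = 34, Σ1 = 6.
For Mᵀw: Σu·w = -350, Σw = -54.
Determinant 232·6 − 34² = 236.
β₁ = ((-350)·6 − 34·(-54))/236 = -66/59; β₀ = (232·(-54) − 34·(-350))/236 = -157/59.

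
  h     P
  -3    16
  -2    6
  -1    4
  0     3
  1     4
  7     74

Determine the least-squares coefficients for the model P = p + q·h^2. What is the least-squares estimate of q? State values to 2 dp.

Normal-equation sums: Σ1 = 6, Σh^2 = 64, Σh^2·h^2 = 2500.
And ΣP = 107, Σh^2·P = 3802.
det = 6·2500 − 64² = 10904.
p = (107·2500 − 64·3802)/10904 = 6043/2726; q = (6·3802 − 64·107)/10904 = 3991/2726.

q = 1.46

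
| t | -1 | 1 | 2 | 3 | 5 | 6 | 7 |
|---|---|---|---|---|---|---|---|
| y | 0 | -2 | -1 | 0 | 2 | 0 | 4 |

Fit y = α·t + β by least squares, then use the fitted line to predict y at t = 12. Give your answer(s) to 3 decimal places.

ŷ = 4.685

Compute the Gram sums: Σt·t = 125, Σt = 23, Σ1 = 7.
And Σt·y = 34, Σy = 3.
XᵀX·[α, β]ᵀ = Xᵀy becomes [[125, 23]; [23, 7]]·[α, β]ᵀ = [34, 3]ᵀ.
Δ = 125·7 − 23² = 346.
α = (34·7 − 23·3)/346 = 169/346; β = (125·3 − 23·34)/346 = -407/346.
At t = 12: ŷ = (169/346)·(12) + (-407/346)·(1) = 1621/346.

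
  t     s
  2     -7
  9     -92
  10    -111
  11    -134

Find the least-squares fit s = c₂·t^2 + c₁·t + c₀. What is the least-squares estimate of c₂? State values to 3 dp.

Sums needed: Σt^2·t^2 = 31218, Σt^2·t = 3068, Σt^2 = 306, Σt·t = 306, Σt = 32, Σ1 = 4.
Right-hand side: Σt^2·s = -34794, Σt·s = -3426, Σs = -344.
Normal equations: [[31218, 3068, 306]; [3068, 306, 32]; [306, 32, 4]]·[c₂, c₁, c₀]ᵀ = [-34794, -3426, -344]ᵀ.
Solving the 3×3 system (Gaussian elimination) gives c₂ = -602/605, c₁ = -3453/3025, c₀ = -2261/3025.

c₂ = -0.995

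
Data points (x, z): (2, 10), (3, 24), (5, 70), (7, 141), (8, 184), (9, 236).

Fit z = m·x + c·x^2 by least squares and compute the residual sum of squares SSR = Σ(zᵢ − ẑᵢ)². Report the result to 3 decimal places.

Sums needed: Σx·x = 232, Σx·x^2 = 1744, Σx^2·x^2 = 13780.
And Σx·z = 5025, Σx^2·z = 39807.
Normal equations: [[232, 1744]; [1744, 13780]]·[m, c]ᵀ = [5025, 39807]ᵀ.
det = 232·13780 − 1744² = 155424.
m = (5025·13780 − 1744·39807)/155424 = -14909/12952; c = (232·39807 − 1744·5025)/155424 = 19651/6476.
Residuals: 1065/6476, 1857/12952, -1365/12952, 4797/12952, -1611/1619, 7391/12952; SSR = 19579/12952.

SSR = 1.512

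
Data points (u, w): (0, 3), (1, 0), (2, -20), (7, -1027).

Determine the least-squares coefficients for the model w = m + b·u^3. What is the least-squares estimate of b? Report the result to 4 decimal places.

b = -3.0039

From the data, Σ1 = 4, Σu^3 = 352, Σu^3·u^3 = 117714.
Moment sums: Σw = -1044, Σu^3·w = -352421.
Normal equations: [[4, 352]; [352, 117714]]·[m, b]ᵀ = [-1044, -352421]ᵀ.
Eliminating b: 117714·(row 1) − 352·(row 2) gives 346952·m = 117714·(-1044) − 352·(-352421) = 1158776, so m = 144847/43369.
Then b = ((-352421) − 352·(144847/43369))/117714 = -260549/86738.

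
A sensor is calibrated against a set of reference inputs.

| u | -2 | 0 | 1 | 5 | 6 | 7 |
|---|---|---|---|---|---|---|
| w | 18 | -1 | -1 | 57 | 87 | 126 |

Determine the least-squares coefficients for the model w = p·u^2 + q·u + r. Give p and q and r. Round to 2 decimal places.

Forming XᵀX = [[4339, 677, 115]; [677, 115, 17]; [115, 17, 6]] and Xᵀw = [10802, 1652, 286]ᵀ gives XᵀX·[p, q, r]ᵀ = Xᵀw.
Solving the 3×3 system (Gaussian elimination) gives p = 180031/58080, q = -214517/58080, r = -563/440.

p = 3.10, q = -3.69, r = -1.28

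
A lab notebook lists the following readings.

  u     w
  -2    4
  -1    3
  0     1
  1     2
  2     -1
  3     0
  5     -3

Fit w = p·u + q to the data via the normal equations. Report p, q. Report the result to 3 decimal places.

p = -0.943, q = 1.934

Setting ∂/∂p … = 0 gives: 44·p + 8·q = -26;  8·p + 7·q = 6.
(Σu·u = 44, Σu = 8, Σ1 = 7, Σu·w = -26, Σw = 6.)
Eliminating q: 7·(row 1) − 8·(row 2) gives 244·p = 7·(-26) − 8·6 = -230, so p = -115/122.
Then q = (6 − 8·(-115/122))/7 = 118/61.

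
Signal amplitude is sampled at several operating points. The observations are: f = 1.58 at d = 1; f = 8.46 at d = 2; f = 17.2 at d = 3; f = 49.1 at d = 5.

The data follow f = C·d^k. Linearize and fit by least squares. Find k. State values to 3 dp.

k = 2.120

Linearized form: ln f = k·ln d + ln C. From the 4 transformed points,
Sums: Σln d = 3.4012, Σ(ln d)² = 4.2777, Σln f = 9.3315, Σln d·ln f = 10.8725.
Normal system: [[4.2777, 3.4012]; [3.4012, 4]]·[k, ln C]ᵀ = [10.8725, 9.3315]ᵀ.
Slope k = (n·Σln d·ln f − Σln d·Σln f)/(n·Σ(ln d)² − (Σln d)²) = (4·10.8725 − 3.4012·9.3315)/5.5426 = 2.12021; ln C = (Σln f − k·Σln d)/n = 0.53007.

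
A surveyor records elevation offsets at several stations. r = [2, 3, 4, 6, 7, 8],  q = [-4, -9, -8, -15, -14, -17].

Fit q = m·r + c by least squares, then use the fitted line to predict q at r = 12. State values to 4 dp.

Compute the Gram sums: Σr·r = 178, Σr = 30, Σ1 = 6.
Moment sums: Σr·q = -391, Σq = -67.
XᵀX·[m, c]ᵀ = Xᵀq becomes [[178, 30]; [30, 6]]·[m, c]ᵀ = [-391, -67]ᵀ.
Determinant 178·6 − 30² = 168.
m = ((-391)·6 − 30·(-67))/168 = -2; c = (178·(-67) − 30·(-391))/168 = -7/6.
At r = 12: q̂ = (-2)·(12) + (-7/6)·(1) = -151/6.

q̂ = -25.1667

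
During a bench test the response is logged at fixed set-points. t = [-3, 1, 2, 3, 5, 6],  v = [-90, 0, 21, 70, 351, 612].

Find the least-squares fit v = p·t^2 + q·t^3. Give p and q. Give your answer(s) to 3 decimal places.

The normal equations are: 2100·p + 10934·q = 30711;  10934·p + 63804·q = 180555.
(Σt^2·t^2 = 2100, Σt^2·t^3 = 10934, Σt^3·t^3 = 63804, Σt^2·v = 30711, Σt^3·v = 180555.)
Δ = 2100·63804 − 10934² = 14436044.
p = (30711·63804 − 10934·180555)/14436044 = -7351863/7218022; q = (2100·180555 − 10934·30711)/14436044 = 3097959/1031146.

p = -1.019, q = 3.004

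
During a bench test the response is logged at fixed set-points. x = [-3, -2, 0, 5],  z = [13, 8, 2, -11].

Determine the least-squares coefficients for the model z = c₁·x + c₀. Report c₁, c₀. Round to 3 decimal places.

Entries of AᵀA: Σx·x = 38, Σx = 0, Σ1 = 4.
Right-hand side: Σx·z = -110, Σz = 12.
Normal equations: [[38, 0]; [0, 4]]·[c₁, c₀]ᵀ = [-110, 12]ᵀ.
Δ = 38·4 − 0² = 152.
c₁ = ((-110)·4 − 0·12)/152 = -55/19; c₀ = (38·12 − 0·(-110))/152 = 3.

c₁ = -2.895, c₀ = 3.000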